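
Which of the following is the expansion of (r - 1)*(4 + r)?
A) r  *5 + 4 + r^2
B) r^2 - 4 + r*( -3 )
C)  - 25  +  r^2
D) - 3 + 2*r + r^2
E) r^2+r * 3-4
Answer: E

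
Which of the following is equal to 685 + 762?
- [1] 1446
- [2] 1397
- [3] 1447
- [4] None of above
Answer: 3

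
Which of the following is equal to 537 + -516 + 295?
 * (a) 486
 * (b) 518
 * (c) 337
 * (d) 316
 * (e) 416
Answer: d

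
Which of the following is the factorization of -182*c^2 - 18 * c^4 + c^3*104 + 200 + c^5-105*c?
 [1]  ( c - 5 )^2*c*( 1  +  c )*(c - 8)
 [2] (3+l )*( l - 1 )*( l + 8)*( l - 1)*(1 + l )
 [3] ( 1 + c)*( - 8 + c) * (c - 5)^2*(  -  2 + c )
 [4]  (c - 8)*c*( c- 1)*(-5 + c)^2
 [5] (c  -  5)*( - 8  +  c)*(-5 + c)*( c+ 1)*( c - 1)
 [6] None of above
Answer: 5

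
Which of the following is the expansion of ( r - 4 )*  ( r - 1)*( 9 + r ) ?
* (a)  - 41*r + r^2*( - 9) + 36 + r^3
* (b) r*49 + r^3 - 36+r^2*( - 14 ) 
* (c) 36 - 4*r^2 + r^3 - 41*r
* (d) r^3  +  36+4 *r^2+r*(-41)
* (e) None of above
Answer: d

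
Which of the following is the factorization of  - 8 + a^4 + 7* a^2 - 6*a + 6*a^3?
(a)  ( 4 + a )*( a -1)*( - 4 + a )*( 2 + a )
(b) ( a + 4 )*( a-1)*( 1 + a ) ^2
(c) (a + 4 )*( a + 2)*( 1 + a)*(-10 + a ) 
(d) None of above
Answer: d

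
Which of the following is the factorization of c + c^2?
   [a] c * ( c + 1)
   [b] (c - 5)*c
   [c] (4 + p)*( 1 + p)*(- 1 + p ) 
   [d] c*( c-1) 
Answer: a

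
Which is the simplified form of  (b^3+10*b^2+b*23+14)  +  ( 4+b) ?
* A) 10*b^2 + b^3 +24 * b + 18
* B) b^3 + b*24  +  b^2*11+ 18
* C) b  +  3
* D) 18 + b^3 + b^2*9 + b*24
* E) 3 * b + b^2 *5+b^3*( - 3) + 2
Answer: A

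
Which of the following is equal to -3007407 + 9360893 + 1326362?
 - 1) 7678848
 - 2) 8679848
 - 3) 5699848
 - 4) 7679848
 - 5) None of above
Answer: 4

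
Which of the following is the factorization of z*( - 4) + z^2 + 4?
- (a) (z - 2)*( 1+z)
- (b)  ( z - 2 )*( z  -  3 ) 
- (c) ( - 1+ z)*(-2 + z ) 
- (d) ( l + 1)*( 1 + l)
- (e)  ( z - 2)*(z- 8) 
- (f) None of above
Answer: f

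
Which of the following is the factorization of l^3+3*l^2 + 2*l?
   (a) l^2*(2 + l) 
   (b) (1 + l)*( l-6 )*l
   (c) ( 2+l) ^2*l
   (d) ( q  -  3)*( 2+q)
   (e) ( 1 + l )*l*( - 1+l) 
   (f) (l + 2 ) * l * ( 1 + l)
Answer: f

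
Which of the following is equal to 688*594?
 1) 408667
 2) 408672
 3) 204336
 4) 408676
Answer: 2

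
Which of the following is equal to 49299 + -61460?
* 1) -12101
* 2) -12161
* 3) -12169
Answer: 2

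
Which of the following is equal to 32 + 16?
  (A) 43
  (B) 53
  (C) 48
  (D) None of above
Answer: C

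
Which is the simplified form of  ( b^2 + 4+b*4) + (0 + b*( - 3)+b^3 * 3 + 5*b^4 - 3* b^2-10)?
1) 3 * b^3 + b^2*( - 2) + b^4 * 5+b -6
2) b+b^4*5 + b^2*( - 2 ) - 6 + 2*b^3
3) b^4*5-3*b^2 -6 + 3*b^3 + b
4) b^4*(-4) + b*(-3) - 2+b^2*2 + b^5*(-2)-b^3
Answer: 1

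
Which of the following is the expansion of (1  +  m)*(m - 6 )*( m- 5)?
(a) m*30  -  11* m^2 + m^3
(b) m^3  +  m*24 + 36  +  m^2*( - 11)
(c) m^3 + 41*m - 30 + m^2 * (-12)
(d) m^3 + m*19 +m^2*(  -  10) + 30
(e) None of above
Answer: d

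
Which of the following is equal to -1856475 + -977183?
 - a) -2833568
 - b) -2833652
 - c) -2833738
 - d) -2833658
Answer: d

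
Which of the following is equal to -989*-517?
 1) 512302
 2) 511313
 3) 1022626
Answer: 2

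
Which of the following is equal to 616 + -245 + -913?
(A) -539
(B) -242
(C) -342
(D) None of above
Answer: D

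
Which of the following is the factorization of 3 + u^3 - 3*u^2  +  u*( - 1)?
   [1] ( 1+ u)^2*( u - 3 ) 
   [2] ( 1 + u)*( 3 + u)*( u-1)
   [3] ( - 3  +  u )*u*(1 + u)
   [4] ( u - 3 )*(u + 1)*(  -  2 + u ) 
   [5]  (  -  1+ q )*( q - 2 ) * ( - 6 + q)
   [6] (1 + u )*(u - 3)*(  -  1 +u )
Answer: 6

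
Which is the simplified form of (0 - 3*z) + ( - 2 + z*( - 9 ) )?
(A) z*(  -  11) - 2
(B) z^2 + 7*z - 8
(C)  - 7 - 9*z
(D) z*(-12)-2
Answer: D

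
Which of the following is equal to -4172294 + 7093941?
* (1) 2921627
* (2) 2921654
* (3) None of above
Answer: 3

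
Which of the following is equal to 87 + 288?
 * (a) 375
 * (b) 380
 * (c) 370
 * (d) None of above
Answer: a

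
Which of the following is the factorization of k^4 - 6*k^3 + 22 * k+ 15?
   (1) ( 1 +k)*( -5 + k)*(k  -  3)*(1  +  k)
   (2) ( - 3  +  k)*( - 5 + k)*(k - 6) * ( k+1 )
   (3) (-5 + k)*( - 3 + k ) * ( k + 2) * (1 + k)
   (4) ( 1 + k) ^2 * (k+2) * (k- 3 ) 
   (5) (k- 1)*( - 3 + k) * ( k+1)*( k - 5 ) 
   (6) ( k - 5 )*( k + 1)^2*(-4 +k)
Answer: 1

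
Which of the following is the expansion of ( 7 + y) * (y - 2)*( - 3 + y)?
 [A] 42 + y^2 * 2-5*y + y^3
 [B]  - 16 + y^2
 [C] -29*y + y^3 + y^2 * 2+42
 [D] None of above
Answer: C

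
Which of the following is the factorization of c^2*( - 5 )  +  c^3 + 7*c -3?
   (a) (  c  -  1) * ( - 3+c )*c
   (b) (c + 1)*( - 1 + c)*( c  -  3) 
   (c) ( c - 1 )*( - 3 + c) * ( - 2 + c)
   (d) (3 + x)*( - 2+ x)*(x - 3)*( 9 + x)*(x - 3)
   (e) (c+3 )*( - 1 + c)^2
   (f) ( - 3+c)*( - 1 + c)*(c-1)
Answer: f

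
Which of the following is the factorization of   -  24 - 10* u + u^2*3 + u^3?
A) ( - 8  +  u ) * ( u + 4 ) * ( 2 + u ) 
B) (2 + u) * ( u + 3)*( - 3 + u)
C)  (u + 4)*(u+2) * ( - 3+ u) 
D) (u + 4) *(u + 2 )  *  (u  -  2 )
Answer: C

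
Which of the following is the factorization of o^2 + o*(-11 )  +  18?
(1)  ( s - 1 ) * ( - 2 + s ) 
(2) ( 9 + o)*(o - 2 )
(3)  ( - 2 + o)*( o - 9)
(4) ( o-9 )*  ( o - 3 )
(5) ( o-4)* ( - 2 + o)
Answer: 3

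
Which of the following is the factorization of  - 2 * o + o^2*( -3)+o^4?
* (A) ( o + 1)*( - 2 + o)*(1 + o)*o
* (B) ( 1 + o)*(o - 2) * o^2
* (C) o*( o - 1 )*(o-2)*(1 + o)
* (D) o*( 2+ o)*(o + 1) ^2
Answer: A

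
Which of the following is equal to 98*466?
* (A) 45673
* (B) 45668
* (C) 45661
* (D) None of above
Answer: B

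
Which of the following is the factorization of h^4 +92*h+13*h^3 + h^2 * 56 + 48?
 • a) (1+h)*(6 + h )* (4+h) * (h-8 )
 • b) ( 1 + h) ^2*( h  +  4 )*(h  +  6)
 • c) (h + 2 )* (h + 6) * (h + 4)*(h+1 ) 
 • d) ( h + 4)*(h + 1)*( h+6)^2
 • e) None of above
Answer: c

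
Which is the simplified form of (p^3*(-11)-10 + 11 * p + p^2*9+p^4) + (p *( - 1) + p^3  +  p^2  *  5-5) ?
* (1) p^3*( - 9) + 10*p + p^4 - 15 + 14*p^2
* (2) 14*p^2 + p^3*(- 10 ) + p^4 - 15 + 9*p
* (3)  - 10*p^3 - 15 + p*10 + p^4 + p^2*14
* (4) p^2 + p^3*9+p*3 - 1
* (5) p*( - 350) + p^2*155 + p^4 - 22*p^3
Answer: 3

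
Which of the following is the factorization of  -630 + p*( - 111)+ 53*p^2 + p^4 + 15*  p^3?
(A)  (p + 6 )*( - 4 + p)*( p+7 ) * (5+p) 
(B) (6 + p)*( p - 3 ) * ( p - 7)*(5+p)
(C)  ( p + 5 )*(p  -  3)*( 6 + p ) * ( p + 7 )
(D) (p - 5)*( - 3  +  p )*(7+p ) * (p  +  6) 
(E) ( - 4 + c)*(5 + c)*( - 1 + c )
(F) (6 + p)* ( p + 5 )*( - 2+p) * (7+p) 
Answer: C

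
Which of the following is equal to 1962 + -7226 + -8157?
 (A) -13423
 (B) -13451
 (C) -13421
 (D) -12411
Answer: C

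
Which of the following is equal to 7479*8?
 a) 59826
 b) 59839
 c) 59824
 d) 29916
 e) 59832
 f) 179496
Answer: e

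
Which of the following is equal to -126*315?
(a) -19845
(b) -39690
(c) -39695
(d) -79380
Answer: b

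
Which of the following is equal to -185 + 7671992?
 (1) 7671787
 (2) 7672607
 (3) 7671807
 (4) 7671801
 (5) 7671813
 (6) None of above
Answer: 3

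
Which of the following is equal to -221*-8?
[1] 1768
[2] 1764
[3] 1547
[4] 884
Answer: 1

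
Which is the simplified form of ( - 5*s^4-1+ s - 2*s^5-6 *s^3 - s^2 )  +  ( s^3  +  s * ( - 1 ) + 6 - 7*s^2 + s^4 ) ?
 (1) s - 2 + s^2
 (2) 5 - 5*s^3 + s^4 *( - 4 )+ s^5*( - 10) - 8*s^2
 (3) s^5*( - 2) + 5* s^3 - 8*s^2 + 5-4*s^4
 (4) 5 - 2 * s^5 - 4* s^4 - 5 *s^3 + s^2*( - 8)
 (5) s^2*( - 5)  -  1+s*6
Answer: 4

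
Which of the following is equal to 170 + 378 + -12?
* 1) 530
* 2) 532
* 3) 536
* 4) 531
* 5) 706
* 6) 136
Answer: 3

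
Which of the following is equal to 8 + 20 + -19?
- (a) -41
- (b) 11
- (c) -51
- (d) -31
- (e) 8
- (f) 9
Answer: f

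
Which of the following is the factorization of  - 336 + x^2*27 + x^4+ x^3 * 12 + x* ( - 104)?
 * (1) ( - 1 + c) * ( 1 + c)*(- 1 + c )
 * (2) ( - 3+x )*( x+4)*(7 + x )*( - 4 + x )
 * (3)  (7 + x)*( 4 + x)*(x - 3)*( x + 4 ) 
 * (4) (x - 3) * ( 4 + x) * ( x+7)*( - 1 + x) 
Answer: 3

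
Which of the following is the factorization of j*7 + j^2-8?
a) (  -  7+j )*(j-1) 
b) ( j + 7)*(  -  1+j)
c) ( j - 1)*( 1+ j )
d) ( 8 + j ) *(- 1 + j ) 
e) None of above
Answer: d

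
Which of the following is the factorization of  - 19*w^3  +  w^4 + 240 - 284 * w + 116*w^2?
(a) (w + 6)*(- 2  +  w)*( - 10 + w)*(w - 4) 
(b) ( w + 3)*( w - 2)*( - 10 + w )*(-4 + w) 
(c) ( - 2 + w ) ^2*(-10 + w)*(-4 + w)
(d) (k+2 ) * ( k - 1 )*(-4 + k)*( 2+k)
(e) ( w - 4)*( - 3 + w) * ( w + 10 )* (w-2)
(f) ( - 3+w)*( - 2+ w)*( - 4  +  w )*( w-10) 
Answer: f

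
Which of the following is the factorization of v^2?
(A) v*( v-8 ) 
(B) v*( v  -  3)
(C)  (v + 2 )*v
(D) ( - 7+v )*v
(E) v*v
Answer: E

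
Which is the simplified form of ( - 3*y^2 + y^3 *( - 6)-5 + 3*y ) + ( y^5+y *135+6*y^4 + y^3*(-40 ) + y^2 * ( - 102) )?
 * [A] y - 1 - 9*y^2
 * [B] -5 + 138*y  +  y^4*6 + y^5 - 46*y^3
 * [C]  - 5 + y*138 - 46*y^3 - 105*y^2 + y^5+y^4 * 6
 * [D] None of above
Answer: C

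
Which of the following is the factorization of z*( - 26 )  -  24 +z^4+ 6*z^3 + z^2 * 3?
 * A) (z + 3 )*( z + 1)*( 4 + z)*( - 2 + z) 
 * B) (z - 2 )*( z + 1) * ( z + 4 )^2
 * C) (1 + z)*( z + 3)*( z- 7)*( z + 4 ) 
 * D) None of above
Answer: A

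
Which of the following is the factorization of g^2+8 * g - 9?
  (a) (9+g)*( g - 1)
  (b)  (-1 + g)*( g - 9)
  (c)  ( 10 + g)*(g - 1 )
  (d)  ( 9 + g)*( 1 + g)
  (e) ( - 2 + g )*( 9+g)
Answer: a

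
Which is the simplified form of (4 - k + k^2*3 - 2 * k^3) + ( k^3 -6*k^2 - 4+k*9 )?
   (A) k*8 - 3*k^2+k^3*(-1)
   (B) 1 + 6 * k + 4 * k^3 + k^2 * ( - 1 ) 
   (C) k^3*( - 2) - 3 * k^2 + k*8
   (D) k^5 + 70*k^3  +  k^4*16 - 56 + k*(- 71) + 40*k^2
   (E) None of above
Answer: A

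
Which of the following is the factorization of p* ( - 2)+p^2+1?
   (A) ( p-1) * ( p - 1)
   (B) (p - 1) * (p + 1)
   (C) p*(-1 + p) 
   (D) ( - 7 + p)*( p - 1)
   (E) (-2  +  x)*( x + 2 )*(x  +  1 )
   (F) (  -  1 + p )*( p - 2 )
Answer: A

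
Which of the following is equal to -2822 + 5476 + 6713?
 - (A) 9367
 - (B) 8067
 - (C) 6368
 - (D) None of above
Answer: A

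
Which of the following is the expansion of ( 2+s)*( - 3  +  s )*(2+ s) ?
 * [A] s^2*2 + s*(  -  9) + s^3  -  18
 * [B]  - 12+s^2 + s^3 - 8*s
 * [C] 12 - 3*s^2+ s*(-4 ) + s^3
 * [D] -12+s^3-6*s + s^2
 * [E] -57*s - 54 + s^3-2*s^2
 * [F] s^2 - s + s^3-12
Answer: B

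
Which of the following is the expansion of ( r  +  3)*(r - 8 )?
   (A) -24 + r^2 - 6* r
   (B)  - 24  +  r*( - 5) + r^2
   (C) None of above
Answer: B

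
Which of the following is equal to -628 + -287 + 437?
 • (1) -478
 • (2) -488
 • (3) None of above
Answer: 1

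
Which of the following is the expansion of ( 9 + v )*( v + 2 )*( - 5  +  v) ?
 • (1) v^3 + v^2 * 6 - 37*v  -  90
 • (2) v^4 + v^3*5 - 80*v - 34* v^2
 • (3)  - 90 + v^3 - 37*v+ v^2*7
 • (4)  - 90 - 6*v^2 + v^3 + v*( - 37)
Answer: 1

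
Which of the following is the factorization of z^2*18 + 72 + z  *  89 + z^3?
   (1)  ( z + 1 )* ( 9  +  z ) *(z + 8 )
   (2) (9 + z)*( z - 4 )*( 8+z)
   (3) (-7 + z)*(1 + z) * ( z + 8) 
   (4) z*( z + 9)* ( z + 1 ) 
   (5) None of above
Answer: 1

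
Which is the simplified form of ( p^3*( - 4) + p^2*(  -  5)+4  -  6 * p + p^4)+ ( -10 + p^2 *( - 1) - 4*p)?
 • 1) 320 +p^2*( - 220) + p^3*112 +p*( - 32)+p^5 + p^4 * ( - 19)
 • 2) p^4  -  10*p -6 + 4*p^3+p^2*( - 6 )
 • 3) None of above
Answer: 3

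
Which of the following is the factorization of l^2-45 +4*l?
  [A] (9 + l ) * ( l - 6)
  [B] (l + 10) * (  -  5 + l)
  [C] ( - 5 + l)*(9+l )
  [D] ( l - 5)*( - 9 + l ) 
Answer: C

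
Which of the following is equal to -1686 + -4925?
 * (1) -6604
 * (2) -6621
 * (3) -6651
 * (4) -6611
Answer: 4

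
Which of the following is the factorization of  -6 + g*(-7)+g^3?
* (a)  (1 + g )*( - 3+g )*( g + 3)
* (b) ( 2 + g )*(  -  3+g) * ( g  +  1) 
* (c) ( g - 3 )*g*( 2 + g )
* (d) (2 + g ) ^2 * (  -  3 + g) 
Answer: b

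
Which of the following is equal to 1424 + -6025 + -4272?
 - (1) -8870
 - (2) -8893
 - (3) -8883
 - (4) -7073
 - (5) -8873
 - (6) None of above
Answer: 5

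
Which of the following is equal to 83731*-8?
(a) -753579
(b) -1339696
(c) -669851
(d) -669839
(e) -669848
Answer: e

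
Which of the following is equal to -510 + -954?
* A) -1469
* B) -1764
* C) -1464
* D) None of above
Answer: C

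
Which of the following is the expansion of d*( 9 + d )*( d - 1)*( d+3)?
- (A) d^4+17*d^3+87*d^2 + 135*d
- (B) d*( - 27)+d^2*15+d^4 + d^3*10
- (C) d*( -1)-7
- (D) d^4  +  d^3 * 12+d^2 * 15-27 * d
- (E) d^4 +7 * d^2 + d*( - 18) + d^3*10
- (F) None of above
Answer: F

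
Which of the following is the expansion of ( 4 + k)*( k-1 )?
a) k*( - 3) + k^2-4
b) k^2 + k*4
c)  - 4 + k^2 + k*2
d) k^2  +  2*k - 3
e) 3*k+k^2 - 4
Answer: e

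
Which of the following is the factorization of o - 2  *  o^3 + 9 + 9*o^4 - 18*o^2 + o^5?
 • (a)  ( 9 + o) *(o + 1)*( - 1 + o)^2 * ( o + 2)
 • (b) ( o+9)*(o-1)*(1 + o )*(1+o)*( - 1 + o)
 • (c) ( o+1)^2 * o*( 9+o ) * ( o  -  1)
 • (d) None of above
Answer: b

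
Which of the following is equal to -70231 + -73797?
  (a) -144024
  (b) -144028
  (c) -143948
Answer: b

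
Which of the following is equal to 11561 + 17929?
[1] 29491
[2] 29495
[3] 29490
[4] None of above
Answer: 3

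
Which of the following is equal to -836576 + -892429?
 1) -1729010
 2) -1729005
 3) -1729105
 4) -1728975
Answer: 2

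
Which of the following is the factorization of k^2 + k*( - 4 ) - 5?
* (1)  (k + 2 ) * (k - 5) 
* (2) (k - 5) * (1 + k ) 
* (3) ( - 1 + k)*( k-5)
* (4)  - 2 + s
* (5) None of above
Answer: 2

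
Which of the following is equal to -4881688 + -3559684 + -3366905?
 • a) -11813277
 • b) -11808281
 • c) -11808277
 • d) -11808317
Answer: c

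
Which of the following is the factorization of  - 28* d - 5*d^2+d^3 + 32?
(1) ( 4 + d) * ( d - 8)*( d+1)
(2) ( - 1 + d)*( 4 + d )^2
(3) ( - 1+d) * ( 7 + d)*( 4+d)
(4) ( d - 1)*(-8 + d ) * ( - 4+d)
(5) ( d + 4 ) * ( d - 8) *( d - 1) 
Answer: 5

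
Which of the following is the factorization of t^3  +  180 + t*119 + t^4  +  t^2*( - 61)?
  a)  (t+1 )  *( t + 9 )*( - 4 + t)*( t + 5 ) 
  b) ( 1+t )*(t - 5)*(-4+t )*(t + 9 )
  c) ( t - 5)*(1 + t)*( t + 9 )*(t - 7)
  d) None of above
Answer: b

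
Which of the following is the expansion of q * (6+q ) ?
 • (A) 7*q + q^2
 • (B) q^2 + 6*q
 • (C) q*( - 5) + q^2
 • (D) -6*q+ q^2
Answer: B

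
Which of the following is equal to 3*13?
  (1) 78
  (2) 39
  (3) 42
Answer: 2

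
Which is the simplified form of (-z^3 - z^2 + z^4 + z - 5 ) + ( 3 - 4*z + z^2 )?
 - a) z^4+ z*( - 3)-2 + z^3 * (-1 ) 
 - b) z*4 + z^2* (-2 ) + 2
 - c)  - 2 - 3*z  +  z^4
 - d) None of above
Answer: a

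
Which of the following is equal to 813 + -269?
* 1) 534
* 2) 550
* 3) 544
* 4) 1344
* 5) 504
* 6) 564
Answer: 3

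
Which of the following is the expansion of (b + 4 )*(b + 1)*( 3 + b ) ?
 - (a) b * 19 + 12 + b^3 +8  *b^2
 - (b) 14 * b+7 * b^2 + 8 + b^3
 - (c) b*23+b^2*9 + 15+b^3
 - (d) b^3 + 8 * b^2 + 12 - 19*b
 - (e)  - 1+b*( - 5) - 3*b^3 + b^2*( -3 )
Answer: a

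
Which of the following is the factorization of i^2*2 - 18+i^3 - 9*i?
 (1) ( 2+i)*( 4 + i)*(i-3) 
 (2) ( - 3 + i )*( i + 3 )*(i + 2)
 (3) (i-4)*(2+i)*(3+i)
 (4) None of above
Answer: 2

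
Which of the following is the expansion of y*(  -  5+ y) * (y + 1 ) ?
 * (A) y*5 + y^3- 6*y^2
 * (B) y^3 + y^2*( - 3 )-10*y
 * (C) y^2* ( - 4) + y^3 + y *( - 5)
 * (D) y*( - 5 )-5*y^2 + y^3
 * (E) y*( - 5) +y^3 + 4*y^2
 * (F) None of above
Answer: C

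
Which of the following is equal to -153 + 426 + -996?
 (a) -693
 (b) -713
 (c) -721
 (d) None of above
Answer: d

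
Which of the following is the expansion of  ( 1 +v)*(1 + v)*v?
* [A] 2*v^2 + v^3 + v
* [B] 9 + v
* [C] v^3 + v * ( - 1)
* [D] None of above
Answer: A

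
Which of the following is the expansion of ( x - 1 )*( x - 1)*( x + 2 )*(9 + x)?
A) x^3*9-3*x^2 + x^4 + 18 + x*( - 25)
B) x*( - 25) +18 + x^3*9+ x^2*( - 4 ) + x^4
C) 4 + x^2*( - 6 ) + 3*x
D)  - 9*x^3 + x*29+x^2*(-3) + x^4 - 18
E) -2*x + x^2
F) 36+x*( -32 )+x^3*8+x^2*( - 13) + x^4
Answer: A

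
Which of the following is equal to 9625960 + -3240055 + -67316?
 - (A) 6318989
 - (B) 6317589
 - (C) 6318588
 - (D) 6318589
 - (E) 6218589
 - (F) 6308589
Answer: D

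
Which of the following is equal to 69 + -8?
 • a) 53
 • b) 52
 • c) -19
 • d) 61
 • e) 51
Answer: d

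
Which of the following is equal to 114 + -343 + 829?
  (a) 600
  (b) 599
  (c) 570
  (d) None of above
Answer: a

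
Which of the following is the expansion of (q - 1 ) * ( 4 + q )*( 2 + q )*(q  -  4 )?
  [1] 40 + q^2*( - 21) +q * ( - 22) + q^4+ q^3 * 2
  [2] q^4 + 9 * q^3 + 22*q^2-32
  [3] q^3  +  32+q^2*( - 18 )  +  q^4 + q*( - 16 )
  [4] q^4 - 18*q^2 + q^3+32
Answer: 3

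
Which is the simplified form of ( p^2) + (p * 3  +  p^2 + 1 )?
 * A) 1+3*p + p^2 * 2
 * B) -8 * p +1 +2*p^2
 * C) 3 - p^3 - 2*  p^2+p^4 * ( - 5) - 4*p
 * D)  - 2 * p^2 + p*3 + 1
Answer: A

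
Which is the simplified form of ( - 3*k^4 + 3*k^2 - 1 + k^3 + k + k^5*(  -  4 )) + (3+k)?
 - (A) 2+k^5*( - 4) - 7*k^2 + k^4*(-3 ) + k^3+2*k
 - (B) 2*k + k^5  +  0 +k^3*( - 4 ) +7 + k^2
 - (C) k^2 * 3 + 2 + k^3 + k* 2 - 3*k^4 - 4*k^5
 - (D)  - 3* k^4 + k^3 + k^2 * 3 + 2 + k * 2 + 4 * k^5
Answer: C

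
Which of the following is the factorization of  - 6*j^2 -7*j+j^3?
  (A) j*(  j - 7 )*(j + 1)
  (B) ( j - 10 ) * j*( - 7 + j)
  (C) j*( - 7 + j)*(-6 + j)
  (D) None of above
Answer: A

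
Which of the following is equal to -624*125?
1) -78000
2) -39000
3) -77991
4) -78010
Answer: 1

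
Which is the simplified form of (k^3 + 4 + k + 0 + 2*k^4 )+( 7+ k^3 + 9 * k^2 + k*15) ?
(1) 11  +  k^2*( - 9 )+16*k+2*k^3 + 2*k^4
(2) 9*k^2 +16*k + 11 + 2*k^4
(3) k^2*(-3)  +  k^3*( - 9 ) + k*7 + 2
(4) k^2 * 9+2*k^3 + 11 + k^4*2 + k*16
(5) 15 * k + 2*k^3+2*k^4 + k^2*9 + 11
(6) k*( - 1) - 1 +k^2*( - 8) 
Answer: 4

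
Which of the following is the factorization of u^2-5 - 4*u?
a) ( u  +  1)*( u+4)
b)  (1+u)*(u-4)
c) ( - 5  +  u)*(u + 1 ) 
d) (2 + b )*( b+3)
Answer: c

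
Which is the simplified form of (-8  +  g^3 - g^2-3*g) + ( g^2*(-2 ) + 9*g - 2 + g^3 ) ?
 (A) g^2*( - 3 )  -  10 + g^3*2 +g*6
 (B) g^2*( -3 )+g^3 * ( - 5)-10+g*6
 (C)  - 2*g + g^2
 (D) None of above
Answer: A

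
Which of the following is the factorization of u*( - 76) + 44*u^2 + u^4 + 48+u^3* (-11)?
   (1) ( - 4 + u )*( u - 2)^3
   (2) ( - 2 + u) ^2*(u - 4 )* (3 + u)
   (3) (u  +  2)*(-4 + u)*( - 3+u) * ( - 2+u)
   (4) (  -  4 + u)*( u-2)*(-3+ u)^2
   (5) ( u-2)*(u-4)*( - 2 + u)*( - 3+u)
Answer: 5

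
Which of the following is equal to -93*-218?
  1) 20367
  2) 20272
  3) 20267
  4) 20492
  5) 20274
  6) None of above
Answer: 5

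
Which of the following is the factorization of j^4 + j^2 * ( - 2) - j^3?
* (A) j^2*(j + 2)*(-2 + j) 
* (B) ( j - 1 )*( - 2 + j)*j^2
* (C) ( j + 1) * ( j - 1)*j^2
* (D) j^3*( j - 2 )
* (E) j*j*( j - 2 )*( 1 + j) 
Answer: E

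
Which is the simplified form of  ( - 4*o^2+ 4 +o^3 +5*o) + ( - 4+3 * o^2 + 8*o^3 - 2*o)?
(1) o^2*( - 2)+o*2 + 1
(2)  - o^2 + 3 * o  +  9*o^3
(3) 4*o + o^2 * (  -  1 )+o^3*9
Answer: 2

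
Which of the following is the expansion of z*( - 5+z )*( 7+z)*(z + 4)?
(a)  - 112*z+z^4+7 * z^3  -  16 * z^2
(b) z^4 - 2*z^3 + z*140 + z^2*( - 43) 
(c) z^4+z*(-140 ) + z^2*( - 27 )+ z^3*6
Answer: c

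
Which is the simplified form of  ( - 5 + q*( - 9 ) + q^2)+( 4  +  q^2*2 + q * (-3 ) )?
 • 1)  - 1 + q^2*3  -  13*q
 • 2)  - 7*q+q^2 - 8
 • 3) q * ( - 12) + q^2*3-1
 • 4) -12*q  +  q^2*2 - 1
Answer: 3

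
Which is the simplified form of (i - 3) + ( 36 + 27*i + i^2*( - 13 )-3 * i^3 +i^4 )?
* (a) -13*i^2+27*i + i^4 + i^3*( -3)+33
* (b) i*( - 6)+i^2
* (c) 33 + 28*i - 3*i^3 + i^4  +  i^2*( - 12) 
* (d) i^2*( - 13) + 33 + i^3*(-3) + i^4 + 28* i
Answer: d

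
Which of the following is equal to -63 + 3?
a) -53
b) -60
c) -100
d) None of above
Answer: b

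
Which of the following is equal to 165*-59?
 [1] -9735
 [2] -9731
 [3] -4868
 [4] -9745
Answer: 1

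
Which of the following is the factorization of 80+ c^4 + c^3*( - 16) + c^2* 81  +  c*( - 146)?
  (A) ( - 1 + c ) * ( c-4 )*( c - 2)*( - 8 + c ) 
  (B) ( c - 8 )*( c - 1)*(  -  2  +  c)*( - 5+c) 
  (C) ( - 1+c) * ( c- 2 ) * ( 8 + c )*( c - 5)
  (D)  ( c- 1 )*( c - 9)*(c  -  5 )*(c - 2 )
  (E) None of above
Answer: B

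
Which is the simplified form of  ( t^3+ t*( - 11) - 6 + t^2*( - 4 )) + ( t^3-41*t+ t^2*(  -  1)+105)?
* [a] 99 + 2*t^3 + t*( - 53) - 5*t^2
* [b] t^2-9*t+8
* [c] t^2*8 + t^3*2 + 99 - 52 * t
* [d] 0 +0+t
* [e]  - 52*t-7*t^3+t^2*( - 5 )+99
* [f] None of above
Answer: f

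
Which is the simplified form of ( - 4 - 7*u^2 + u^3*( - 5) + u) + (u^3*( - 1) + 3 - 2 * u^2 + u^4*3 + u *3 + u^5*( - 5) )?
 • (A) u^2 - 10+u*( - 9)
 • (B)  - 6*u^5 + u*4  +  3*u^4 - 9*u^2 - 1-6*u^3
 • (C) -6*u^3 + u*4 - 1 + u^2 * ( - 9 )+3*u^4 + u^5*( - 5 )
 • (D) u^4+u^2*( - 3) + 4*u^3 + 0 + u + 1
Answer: C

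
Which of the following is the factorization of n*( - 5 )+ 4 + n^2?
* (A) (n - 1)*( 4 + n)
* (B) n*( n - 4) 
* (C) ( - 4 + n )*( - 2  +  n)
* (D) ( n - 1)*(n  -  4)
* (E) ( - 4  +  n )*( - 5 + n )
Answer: D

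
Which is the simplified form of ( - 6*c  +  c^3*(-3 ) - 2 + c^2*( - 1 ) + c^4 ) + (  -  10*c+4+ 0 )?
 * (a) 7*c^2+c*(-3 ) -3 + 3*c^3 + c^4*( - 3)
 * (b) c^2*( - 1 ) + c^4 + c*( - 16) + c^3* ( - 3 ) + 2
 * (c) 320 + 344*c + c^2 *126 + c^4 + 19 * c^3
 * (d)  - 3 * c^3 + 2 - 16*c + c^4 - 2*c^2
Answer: b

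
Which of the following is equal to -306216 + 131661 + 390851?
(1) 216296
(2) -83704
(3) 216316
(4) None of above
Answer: 1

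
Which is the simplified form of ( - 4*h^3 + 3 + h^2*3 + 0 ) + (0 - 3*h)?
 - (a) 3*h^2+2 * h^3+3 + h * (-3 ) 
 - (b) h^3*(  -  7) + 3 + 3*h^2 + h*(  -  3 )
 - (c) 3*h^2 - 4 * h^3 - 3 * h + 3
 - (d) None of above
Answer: c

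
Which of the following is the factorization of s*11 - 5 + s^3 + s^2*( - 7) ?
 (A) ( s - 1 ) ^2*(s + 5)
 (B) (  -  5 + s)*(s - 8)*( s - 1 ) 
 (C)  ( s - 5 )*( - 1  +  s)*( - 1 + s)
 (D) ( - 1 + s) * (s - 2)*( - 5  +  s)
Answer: C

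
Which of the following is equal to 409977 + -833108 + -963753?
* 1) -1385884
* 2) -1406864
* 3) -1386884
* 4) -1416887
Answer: 3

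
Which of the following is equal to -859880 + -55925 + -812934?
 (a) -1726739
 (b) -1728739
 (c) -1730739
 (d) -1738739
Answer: b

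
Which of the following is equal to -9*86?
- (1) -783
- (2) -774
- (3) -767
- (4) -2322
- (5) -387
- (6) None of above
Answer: 2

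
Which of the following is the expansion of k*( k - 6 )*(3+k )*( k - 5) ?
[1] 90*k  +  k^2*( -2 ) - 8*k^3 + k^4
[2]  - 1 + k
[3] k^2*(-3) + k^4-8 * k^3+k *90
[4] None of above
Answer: 3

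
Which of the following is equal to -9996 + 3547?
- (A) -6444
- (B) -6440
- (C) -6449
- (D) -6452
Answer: C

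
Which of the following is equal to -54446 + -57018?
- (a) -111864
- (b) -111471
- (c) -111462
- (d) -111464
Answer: d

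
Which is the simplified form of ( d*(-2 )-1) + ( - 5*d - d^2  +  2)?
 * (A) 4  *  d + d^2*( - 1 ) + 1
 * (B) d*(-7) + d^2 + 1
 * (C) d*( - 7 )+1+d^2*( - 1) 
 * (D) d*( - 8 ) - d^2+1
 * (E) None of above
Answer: C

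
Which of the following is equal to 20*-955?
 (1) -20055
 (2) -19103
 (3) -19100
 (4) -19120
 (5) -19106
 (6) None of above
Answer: 3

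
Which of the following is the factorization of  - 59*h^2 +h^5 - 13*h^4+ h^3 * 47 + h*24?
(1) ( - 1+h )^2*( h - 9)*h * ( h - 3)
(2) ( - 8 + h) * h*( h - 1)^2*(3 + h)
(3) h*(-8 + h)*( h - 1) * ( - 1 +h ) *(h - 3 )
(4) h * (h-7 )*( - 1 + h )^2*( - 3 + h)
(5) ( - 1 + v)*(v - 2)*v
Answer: 3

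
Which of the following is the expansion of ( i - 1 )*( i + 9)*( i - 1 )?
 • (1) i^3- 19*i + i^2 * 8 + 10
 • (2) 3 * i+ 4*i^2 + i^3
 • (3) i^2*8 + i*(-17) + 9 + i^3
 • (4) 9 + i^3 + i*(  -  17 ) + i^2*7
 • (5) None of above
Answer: 4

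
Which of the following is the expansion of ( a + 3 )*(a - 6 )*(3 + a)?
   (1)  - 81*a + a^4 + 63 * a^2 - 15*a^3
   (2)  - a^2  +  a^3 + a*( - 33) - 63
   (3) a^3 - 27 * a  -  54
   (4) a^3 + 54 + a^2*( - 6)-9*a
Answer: 3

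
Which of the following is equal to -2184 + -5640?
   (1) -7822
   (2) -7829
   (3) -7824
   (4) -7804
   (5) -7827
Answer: 3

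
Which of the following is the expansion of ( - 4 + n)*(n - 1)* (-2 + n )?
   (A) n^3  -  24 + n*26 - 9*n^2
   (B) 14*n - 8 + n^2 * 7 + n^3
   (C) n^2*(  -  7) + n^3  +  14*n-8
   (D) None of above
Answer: C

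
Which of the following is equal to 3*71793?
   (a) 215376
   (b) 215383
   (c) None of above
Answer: c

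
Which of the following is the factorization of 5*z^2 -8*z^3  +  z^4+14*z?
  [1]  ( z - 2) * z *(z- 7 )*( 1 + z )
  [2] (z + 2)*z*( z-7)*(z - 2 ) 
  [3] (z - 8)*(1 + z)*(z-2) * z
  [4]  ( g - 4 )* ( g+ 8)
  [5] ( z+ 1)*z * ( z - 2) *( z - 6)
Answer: 1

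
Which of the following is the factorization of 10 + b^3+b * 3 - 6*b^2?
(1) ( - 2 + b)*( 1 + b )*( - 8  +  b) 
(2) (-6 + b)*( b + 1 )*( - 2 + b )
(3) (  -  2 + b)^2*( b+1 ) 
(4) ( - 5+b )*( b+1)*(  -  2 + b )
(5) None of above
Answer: 4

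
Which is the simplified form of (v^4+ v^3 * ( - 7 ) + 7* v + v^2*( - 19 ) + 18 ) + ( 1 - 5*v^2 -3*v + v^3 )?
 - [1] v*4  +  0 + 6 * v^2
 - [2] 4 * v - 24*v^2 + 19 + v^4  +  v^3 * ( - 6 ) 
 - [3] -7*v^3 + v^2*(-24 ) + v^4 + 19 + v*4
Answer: 2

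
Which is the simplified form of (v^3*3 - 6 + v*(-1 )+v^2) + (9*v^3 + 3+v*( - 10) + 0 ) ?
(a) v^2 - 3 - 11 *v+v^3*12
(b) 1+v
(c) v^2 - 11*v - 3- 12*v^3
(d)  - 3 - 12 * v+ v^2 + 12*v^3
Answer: a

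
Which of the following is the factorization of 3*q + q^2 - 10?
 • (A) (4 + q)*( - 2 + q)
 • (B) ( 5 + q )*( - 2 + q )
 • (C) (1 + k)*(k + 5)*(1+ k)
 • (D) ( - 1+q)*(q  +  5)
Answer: B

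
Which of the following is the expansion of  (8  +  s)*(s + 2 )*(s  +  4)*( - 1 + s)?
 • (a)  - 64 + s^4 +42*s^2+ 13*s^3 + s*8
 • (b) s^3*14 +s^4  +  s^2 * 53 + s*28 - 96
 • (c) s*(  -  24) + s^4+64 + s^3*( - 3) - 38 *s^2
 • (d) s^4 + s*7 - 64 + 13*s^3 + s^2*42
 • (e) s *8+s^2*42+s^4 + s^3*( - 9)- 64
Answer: a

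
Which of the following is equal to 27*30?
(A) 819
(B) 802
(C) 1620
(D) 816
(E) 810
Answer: E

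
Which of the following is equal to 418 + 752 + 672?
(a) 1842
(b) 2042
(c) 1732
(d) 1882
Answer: a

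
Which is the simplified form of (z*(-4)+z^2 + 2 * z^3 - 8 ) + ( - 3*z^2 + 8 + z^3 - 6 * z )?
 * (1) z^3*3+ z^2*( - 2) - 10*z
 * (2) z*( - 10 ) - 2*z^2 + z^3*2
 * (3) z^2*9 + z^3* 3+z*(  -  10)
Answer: 1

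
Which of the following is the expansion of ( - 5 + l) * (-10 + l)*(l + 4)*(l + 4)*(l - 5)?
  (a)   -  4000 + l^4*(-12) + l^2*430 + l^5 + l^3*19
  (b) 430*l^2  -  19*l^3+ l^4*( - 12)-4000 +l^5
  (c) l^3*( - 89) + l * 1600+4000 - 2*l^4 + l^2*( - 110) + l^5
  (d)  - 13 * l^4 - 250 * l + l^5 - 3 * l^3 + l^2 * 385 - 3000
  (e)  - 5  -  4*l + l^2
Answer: b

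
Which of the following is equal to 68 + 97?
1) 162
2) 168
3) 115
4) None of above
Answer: 4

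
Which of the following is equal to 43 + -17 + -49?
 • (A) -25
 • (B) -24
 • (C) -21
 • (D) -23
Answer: D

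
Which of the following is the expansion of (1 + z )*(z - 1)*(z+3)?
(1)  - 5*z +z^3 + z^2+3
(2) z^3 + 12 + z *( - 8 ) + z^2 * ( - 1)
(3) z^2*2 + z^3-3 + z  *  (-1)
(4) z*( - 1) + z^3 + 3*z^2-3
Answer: 4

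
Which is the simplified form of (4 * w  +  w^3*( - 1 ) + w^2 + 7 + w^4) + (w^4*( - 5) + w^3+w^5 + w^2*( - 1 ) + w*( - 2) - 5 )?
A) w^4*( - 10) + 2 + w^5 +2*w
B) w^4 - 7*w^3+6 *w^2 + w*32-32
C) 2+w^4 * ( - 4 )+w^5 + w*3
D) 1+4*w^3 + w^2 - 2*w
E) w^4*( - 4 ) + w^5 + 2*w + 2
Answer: E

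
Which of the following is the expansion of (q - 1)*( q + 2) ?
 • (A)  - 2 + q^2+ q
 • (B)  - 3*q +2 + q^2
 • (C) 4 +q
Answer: A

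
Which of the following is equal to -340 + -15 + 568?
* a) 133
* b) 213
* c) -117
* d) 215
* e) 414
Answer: b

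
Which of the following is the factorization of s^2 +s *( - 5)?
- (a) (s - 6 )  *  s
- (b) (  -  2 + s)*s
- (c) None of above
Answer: c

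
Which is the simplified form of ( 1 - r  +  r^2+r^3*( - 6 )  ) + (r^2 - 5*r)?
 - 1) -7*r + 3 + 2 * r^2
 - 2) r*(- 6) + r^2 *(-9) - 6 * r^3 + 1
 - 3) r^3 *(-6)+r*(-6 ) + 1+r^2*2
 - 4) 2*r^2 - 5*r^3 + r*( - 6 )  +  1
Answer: 3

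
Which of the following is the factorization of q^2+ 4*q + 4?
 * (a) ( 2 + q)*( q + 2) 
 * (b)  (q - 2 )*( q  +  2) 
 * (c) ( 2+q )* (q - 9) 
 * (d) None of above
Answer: a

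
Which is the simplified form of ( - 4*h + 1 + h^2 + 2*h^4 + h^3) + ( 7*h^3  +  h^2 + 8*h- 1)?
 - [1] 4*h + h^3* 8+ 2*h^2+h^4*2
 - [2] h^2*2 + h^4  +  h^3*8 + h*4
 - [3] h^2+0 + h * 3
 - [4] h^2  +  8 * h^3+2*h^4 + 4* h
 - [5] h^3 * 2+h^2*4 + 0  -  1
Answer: 1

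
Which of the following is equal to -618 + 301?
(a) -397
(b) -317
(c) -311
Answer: b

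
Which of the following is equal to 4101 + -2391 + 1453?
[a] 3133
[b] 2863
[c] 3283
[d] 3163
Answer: d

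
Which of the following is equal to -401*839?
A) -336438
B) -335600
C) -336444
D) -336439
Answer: D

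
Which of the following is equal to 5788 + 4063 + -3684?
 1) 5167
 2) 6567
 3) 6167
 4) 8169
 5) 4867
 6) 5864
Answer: 3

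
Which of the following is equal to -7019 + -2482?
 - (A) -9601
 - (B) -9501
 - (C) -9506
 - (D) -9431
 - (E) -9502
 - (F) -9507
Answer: B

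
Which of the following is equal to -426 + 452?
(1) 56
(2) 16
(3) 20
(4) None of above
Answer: 4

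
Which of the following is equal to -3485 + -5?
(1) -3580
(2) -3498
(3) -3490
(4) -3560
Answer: 3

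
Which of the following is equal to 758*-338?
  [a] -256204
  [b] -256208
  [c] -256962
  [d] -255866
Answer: a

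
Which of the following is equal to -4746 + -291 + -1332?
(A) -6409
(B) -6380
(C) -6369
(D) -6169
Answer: C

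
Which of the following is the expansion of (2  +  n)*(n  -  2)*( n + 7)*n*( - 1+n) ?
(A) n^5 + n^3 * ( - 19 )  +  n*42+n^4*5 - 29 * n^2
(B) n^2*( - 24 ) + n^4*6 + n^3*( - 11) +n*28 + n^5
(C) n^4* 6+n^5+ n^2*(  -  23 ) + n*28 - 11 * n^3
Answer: B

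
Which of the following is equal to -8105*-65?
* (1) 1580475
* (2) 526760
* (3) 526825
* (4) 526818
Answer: 3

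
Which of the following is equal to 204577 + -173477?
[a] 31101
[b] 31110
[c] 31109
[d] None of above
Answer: d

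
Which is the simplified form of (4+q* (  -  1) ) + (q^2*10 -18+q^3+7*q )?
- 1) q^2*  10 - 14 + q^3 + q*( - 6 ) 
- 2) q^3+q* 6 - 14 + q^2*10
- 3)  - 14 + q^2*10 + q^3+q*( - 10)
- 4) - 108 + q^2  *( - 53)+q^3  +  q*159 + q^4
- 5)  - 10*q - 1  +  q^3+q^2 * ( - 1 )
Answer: 2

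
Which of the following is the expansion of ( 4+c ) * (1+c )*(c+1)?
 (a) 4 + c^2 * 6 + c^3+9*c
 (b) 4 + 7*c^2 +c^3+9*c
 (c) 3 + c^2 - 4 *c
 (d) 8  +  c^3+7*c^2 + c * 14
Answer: a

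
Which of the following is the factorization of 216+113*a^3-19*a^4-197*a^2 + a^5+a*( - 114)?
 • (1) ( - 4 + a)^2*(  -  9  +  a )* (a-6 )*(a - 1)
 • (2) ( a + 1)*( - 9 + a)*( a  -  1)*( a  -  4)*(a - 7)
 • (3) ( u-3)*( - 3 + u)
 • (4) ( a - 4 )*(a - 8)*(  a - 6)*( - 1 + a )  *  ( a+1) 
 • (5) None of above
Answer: 5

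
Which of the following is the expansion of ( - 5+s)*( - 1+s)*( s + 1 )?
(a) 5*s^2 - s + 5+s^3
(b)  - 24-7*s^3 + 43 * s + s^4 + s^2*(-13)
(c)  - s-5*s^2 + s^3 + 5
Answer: c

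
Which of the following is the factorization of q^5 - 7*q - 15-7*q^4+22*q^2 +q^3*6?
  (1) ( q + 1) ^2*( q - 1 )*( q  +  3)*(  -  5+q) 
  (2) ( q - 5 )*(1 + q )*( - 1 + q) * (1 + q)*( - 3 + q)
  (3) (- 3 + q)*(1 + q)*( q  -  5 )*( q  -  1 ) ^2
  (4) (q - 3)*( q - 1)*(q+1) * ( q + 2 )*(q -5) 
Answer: 2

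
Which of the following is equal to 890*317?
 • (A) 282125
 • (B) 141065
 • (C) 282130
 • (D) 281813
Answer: C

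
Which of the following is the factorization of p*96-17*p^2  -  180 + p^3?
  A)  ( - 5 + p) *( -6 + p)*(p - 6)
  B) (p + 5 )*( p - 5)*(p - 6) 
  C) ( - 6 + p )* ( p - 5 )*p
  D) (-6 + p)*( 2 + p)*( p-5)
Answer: A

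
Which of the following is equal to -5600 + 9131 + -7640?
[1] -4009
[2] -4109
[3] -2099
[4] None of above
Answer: 2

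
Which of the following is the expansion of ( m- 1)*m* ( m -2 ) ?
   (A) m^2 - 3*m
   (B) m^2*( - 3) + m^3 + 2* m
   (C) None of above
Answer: B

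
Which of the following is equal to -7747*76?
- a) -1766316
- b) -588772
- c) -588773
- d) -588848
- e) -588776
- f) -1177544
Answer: b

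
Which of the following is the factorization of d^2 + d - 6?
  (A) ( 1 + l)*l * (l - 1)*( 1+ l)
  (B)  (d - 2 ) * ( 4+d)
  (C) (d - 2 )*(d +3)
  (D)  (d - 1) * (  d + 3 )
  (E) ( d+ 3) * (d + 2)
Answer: C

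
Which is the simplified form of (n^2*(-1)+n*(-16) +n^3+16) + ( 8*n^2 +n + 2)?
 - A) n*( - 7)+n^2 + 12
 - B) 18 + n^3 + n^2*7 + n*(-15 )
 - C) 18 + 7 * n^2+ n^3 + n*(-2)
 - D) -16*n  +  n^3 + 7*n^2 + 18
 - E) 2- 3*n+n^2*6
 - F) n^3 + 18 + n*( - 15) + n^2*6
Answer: B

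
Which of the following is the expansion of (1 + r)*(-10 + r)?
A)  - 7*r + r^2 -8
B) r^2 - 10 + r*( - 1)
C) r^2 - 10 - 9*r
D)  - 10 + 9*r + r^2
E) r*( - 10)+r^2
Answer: C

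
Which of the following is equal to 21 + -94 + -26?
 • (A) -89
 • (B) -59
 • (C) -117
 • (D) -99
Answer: D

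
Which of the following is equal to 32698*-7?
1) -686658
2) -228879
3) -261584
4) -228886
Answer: 4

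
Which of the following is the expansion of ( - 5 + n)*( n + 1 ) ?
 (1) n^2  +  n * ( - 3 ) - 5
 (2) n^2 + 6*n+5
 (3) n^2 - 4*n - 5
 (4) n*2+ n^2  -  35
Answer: 3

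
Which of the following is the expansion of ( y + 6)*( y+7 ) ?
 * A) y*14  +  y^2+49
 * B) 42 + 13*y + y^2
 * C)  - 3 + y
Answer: B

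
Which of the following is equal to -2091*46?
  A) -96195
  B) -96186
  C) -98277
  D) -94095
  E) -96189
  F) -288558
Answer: B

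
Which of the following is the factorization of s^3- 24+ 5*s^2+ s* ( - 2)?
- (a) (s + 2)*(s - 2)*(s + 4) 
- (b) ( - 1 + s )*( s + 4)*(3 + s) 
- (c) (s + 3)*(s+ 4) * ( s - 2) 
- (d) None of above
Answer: c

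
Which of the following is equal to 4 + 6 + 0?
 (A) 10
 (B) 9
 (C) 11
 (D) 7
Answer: A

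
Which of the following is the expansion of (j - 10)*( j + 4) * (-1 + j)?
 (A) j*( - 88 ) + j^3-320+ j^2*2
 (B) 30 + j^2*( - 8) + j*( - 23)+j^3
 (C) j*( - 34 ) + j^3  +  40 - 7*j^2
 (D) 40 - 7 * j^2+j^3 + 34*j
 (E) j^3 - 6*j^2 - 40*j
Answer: C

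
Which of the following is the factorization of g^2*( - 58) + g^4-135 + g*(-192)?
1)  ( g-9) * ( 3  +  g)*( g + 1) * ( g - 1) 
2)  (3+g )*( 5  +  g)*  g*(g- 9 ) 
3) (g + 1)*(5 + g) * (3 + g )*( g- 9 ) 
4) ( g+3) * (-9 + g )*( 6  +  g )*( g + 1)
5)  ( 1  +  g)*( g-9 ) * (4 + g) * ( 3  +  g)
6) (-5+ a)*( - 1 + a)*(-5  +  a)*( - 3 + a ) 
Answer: 3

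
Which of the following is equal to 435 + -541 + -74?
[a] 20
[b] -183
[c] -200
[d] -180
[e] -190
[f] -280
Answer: d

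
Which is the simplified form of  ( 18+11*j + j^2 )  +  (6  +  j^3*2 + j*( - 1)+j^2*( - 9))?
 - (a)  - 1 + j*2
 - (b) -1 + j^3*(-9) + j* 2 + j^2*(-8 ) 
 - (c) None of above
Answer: c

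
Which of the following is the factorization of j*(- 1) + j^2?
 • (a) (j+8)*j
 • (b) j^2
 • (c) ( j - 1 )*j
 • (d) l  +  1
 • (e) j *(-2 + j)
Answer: c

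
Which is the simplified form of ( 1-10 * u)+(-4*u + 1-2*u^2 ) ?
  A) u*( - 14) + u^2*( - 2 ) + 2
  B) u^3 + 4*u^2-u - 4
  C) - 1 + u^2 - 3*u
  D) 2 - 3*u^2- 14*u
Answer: A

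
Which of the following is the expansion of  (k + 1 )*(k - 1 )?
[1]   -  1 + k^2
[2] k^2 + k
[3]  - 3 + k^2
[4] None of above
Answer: 1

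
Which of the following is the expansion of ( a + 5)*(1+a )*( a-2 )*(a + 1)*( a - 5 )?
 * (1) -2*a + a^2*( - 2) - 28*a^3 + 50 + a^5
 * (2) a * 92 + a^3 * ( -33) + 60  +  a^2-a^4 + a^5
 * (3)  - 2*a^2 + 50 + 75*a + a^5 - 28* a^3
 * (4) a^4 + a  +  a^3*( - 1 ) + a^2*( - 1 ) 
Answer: 3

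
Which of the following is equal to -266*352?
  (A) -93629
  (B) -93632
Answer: B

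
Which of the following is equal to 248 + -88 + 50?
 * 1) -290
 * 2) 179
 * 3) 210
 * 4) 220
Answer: 3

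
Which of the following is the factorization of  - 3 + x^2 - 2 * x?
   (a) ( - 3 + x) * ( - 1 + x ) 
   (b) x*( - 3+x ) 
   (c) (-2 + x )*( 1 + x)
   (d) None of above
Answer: d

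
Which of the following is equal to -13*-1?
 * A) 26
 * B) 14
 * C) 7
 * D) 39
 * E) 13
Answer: E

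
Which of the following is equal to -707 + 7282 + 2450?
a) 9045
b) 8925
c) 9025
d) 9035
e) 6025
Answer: c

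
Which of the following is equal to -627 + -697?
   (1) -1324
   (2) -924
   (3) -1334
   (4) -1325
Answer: 1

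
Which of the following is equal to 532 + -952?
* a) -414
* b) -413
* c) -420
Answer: c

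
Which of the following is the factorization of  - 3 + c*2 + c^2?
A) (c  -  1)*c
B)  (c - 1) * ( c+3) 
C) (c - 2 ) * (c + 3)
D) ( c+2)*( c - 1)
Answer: B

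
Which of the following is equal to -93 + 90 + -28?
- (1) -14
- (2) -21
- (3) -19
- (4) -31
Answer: 4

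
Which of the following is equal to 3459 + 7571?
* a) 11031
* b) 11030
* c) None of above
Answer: b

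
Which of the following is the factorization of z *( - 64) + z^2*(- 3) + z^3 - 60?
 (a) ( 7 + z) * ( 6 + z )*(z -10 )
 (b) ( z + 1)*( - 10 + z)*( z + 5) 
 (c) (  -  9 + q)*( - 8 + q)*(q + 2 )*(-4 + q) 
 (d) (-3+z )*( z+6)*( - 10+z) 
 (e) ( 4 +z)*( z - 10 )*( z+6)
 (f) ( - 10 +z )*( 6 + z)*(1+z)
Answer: f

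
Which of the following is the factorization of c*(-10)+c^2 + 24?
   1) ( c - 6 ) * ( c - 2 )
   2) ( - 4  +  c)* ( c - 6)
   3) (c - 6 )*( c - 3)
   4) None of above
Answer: 2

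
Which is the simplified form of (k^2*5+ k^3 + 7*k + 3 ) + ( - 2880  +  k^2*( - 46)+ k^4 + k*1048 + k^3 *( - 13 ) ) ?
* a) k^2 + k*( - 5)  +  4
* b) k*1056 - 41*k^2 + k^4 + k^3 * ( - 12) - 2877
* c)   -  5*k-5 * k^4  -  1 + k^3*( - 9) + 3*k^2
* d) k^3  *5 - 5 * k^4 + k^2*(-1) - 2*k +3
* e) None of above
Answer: e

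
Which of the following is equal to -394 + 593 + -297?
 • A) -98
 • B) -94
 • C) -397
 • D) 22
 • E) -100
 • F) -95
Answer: A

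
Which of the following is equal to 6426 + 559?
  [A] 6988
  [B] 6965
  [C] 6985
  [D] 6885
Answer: C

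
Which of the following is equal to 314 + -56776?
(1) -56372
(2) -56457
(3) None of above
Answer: 3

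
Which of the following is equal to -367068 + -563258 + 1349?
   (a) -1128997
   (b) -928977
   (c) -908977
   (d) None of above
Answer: b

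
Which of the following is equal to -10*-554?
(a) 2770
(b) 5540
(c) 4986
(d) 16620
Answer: b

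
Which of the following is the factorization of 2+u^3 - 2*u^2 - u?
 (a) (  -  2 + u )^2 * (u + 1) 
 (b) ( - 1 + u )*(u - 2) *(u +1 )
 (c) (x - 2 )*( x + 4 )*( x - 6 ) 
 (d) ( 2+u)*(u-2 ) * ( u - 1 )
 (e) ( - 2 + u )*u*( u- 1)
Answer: b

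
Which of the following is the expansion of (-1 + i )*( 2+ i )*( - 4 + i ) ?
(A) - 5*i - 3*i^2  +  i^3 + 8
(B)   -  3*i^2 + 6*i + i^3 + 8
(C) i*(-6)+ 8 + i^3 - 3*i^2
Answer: C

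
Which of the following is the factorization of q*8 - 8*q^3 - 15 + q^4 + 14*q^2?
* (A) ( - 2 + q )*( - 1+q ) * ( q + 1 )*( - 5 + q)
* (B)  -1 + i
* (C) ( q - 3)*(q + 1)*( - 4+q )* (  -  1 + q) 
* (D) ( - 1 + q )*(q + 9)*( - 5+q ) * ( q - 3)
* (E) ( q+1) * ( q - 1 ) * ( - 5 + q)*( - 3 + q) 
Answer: E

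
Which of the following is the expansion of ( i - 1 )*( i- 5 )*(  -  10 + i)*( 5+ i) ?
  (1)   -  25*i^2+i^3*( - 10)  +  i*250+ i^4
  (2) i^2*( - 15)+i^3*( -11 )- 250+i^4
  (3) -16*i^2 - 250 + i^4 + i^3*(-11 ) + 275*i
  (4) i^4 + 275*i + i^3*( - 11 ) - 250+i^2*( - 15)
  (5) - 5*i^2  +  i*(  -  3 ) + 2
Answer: 4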